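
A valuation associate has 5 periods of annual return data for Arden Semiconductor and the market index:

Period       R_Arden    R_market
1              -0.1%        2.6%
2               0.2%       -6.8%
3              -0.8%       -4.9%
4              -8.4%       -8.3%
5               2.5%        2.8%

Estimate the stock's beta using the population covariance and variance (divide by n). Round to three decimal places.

0.538

Mean R_i = (-0.1 + 0.2 − 0.8 − 8.4 + 2.5) / 5 = -1.3200%
Mean R_m = (2.6 − 6.8 − 4.9 − 8.3 + 2.8) / 5 = -2.9200%
Σ(R_i − R̄_i)(R_m − R̄_m) = 59.7480  ⇒  Cov = 59.7480 / 5 = 11.9496
Σ(R_m − R̄_m)² = 111.1080  ⇒  Var(R_m) = 111.1080 / 5 = 22.2216
β = Cov / Var(R_m) = 11.9496 / 22.2216 = 0.5377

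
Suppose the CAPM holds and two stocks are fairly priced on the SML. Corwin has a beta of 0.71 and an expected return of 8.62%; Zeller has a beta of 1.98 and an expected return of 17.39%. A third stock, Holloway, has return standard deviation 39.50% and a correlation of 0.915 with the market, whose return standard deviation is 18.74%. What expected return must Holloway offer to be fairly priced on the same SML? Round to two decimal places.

MRP = (17.39% − 8.62%) / (1.98 − 0.71) = 6.9055%
R_f = 8.62% − 0.71 × 6.9055% = 3.7171%
β_Holloway = ρ·σ_i/σ_m = 0.915 × 39.50 / 18.74 = 1.9286
E(R_Holloway) = R_f + β × MRP = 3.7171% + 1.9286 × 6.9055% = 17.04%

17.04%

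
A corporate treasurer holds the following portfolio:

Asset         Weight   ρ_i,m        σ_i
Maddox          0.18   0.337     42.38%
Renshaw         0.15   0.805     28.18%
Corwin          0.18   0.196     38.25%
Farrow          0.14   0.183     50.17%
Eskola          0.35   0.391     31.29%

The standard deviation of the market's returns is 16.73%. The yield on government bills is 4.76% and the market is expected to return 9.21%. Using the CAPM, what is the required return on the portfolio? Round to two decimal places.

8.19%

β_Maddox = 0.337 × 42.38% / 16.73% = 0.8537
β_Renshaw = 0.805 × 28.18% / 16.73% = 1.3559
β_Corwin = 0.196 × 38.25% / 16.73% = 0.4481
β_Farrow = 0.183 × 50.17% / 16.73% = 0.5488
β_Eskola = 0.391 × 31.29% / 16.73% = 0.7313
β_P = Σ w_i β_i = 0.18×0.8537 + 0.15×1.3559 + 0.18×0.4481 + 0.14×0.5488 + 0.35×0.7313 = 0.7705
MRP = 9.21% − 4.76% = 4.45%
E(R_P) = R_f + β_P × MRP = 4.76% + 0.7705 × 4.45% = 8.19%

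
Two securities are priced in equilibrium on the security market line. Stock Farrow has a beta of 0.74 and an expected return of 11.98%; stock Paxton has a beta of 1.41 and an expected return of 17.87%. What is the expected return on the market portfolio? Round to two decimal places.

Both satisfy E(R) = R_f + β·MRP, so the slope of the SML is
MRP = (17.87% − 11.98%) / (1.41 − 0.74) = 5.89% / 0.67 = 8.7910%
R_f = E(R_Farrow) − β_Farrow·MRP = 11.98% − 0.74 × 8.7910% = 5.4747%
E(R_m) = R_f + MRP = 5.4747% + 8.7910% = 14.27%

14.27%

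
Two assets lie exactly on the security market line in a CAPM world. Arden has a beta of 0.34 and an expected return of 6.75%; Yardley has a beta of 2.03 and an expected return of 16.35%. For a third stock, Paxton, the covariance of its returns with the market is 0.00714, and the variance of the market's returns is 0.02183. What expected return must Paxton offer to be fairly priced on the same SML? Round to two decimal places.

6.68%

MRP = (16.35% − 6.75%) / (2.03 − 0.34) = 5.6805%
R_f = 6.75% − 0.34 × 5.6805% = 4.8186%
β_Paxton = Cov / Var(R_m) = 0.00714 / 0.02183 = 0.3271
E(R_Paxton) = R_f + β × MRP = 4.8186% + 0.3271 × 5.6805% = 6.68%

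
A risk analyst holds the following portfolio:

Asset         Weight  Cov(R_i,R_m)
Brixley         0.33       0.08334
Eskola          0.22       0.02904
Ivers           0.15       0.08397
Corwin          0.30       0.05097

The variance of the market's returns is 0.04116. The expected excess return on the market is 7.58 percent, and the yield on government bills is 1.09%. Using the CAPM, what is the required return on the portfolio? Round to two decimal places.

β_Brixley = 0.08334 / 0.04116 = 2.0248
β_Eskola = 0.02904 / 0.04116 = 0.7055
β_Ivers = 0.08397 / 0.04116 = 2.0401
β_Corwin = 0.05097 / 0.04116 = 1.2383
β_P = Σ w_i β_i = 0.33×2.0248 + 0.22×0.7055 + 0.15×2.0401 + 0.30×1.2383 = 1.5009
E(R_P) = R_f + β_P × MRP = 1.09% + 1.5009 × 7.58% = 12.47%

12.47%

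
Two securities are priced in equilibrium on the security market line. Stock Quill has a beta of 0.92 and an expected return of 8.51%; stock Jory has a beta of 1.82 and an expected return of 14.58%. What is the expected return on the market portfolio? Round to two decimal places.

Both satisfy E(R) = R_f + β·MRP, so the slope of the SML is
MRP = (14.58% − 8.51%) / (1.82 − 0.92) = 6.07% / 0.90 = 6.7444%
R_f = E(R_Quill) − β_Quill·MRP = 8.51% − 0.92 × 6.7444% = 2.3052%
E(R_m) = R_f + MRP = 2.3052% + 6.7444% = 9.05%

9.05%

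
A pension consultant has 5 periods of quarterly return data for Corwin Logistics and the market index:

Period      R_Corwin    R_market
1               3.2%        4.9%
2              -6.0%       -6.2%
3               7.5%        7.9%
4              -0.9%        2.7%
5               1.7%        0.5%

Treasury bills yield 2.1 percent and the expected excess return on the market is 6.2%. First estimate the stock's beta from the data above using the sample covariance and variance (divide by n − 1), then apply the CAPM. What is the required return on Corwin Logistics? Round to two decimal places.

7.56%

Mean R_i = (3.2 − 6.0 + 7.5 − 0.9 + 1.7) / 5 = 1.1000%
Mean R_m = (4.9 − 6.2 + 7.9 + 2.7 + 0.5) / 5 = 1.9600%
Σ(R_i − R̄_i)(R_m − R̄_m) = 99.7700  ⇒  Cov = 99.7700 / 4 = 24.9425
Σ(R_m − R̄_m)² = 113.1920  ⇒  Var(R_m) = 113.1920 / 4 = 28.2980
β = Cov / Var(R_m) = 24.9425 / 28.2980 = 0.8814
E(R) = R_f + β × MRP = 2.1% + 0.8814 × 6.2% = 7.56%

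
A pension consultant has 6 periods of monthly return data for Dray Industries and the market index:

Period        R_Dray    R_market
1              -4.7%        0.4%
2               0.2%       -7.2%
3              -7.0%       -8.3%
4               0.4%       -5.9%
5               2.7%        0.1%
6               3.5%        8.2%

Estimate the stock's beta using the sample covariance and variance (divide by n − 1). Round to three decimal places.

Mean R_i = (-4.7 + 0.2 − 7.0 + 0.4 + 2.7 + 3.5) / 6 = -0.8167%
Mean R_m = (0.4 − 7.2 − 8.3 − 5.9 + 0.1 + 8.2) / 6 = -2.1167%
Σ(R_i − R̄_i)(R_m − R̄_m) = 71.0183  ⇒  Cov = 71.0183 / 5 = 14.2037
Σ(R_m − R̄_m)² = 196.0683  ⇒  Var(R_m) = 196.0683 / 5 = 39.2137
β = Cov / Var(R_m) = 14.2037 / 39.2137 = 0.3622

0.362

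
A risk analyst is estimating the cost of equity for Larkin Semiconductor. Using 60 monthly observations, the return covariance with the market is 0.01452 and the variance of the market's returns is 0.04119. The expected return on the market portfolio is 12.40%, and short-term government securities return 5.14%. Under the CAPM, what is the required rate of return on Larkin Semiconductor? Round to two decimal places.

β = Cov(R_i, R_m) / Var(R_m) = 0.01452 / 0.04119 = 0.3525
MRP = 12.40% − 5.14% = 7.26%
E(R) = R_f + β × MRP = 5.14% + 0.3525 × 7.26% = 7.70%

7.70%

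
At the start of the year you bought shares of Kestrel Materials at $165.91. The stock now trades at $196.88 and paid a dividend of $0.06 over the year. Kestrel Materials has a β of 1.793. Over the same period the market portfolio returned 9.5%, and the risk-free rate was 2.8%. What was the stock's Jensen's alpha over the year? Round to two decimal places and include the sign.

Realised HPR = (P1 + D1 − P0) / P0 = (196.88 + 0.06 − 165.91) / 165.91 = 31.03 / 165.91 = 18.7029%
MRP = 9.5% − 2.8% = 6.70%
CAPM required = R_f + β·MRP = 2.8% + 1.793 × 6.7% = 14.8131%
α = realised − required = 18.7029% − 14.8131% = +3.89%

+3.89%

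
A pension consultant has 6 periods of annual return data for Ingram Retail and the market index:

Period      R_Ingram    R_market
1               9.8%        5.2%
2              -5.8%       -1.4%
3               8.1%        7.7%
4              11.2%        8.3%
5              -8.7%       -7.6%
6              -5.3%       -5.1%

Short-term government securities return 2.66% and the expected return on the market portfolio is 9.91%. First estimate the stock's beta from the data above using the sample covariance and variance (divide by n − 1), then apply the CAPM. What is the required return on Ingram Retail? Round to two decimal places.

Mean R_i = (9.8 − 5.8 + 8.1 + 11.2 − 8.7 − 5.3) / 6 = 1.5500%
Mean R_m = (5.2 − 1.4 + 7.7 + 8.3 − 7.6 − 5.1) / 6 = 1.1833%
Σ(R_i − R̄_i)(R_m − R̄_m) = 296.5550  ⇒  Cov = 296.5550 / 5 = 59.3110
Σ(R_m − R̄_m)² = 232.5483  ⇒  Var(R_m) = 232.5483 / 5 = 46.5097
β = Cov / Var(R_m) = 59.3110 / 46.5097 = 1.2752
MRP = 9.91% − 2.66% = 7.25%
E(R) = R_f + β × MRP = 2.66% + 1.2752 × 7.25% = 11.91%

11.91%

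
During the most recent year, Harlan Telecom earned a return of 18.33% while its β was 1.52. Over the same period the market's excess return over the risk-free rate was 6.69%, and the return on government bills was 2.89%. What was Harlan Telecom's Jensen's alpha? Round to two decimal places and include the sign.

CAPM benchmark = R_f + β(R_m − R_f) = 2.89% + 1.52 × 6.69% = 13.0588%
α = actual − benchmark = 18.33% − 13.0588% = +5.27%

+5.27%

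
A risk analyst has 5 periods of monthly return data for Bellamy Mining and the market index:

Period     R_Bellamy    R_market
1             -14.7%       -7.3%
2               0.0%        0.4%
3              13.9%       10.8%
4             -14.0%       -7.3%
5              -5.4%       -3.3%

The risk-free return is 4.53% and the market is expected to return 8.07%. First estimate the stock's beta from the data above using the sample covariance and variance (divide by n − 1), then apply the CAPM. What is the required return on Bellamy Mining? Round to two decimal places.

10.04%

Mean R_i = (-14.7 + 0.0 + 13.9 − 14.0 − 5.4) / 5 = -4.0400%
Mean R_m = (-7.3 + 0.4 + 10.8 − 7.3 − 3.3) / 5 = -1.3400%
Σ(R_i − R̄_i)(R_m − R̄_m) = 350.3820  ⇒  Cov = 350.3820 / 4 = 87.5955
Σ(R_m − R̄_m)² = 225.2920  ⇒  Var(R_m) = 225.2920 / 4 = 56.3230
β = Cov / Var(R_m) = 87.5955 / 56.3230 = 1.5552
MRP = 8.07% − 4.53% = 3.54%
E(R) = R_f + β × MRP = 4.53% + 1.5552 × 3.54% = 10.04%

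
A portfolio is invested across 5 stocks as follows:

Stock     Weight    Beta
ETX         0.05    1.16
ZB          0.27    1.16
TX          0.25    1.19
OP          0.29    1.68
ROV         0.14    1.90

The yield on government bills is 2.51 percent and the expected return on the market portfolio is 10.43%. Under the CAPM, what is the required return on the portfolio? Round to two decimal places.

13.77%

β_P = Σ w_i β_i = 0.05×1.16 + 0.27×1.16 + 0.25×1.19 + 0.29×1.68 + 0.14×1.90 = 1.4219
MRP = 10.43% − 2.51% = 7.92%
E(R_P) = R_f + β_P × MRP = 2.51% + 1.4219 × 7.92% = 13.77%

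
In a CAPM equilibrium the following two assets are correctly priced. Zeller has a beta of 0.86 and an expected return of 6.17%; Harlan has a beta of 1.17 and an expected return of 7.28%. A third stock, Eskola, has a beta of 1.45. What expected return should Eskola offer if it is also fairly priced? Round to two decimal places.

MRP (SML slope) = (7.28% − 6.17%) / (1.17 − 0.86) = 1.11% / 0.31 = 3.5806%
R_f (intercept) = 6.17% − 0.86 × 3.5806% = 3.0907%
E(R_Eskola) = R_f + β × MRP = 3.0907% + 1.45 × 3.5806% = 8.28%

8.28%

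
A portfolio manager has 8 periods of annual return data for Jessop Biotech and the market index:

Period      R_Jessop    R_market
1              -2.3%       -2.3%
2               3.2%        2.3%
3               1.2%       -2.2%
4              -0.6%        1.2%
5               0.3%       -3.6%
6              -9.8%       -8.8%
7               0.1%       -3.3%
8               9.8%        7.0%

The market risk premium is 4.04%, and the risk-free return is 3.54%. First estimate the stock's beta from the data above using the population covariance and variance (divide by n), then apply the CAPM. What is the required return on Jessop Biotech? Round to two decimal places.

7.83%

Mean R_i = (-2.3 + 3.2 + 1.2 − 0.6 + 0.3 − 9.8 + 0.1 + 9.8) / 8 = 0.2375%
Mean R_m = (-2.3 + 2.3 − 2.2 + 1.2 − 3.6 − 8.8 − 3.3 + 7.0) / 8 = -1.2125%
Σ(R_i − R̄_i)(R_m − R̄_m) = 165.0238  ⇒  Cov = 165.0238 / 8 = 20.6280
Σ(R_m − R̄_m)² = 155.3888  ⇒  Var(R_m) = 155.3888 / 8 = 19.4236
β = Cov / Var(R_m) = 20.6280 / 19.4236 = 1.0620
E(R) = R_f + β × MRP = 3.54% + 1.0620 × 4.04% = 7.83%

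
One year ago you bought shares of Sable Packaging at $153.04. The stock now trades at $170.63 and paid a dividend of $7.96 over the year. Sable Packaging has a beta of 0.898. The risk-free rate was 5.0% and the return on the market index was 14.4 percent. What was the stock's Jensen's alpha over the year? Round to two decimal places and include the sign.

Realised HPR = (P1 + D1 − P0) / P0 = (170.63 + 7.96 − 153.04) / 153.04 = 25.55 / 153.04 = 16.6950%
MRP = 14.4% − 5.0% = 9.40%
CAPM required = R_f + β·MRP = 5.0% + 0.898 × 9.4% = 13.4412%
α = realised − required = 16.6950% − 13.4412% = +3.25%

+3.25%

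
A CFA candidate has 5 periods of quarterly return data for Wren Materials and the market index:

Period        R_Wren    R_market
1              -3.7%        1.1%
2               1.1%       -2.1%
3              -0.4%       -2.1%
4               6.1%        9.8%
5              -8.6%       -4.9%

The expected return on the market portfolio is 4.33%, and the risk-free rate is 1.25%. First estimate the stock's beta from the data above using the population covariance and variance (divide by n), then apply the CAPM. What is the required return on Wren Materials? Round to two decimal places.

3.59%

Mean R_i = (-3.7 + 1.1 − 0.4 + 6.1 − 8.6) / 5 = -1.1000%
Mean R_m = (1.1 − 2.1 − 2.1 + 9.8 − 4.9) / 5 = 0.3600%
Σ(R_i − R̄_i)(R_m − R̄_m) = 98.3600  ⇒  Cov = 98.3600 / 5 = 19.6720
Σ(R_m − R̄_m)² = 129.4320  ⇒  Var(R_m) = 129.4320 / 5 = 25.8864
β = Cov / Var(R_m) = 19.6720 / 25.8864 = 0.7599
MRP = 4.33% − 1.25% = 3.08%
E(R) = R_f + β × MRP = 1.25% + 0.7599 × 3.08% = 3.59%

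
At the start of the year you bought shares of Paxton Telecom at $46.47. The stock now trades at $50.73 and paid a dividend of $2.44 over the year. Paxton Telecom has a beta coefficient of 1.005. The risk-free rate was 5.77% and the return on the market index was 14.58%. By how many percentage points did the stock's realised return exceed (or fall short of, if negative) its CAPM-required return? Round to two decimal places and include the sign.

-0.21%

Realised HPR = (P1 + D1 − P0) / P0 = (50.73 + 2.44 − 46.47) / 46.47 = 6.70 / 46.47 = 14.4179%
MRP = 14.58% − 5.77% = 8.81%
CAPM required = R_f + β·MRP = 5.77% + 1.005 × 8.81% = 14.62405%
α = realised − required = 14.4179% − 14.62405% = -0.21%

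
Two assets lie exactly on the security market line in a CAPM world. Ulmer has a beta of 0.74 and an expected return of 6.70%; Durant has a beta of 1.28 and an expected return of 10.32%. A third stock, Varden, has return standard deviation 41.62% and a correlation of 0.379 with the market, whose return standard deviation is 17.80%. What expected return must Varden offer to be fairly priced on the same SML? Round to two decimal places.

7.68%

MRP = (10.32% − 6.70%) / (1.28 − 0.74) = 6.7037%
R_f = 6.70% − 0.74 × 6.7037% = 1.7393%
β_Varden = ρ·σ_i/σ_m = 0.379 × 41.62 / 17.80 = 0.8862
E(R_Varden) = R_f + β × MRP = 1.7393% + 0.8862 × 6.7037% = 7.68%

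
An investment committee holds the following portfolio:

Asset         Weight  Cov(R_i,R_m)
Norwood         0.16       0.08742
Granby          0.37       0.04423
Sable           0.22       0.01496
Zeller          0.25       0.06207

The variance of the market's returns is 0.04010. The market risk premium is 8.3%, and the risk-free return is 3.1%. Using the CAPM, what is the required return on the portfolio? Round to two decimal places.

13.28%

β_Norwood = 0.08742 / 0.04010 = 2.1800
β_Granby = 0.04423 / 0.04010 = 1.1030
β_Sable = 0.01496 / 0.04010 = 0.3731
β_Zeller = 0.06207 / 0.04010 = 1.5479
β_P = Σ w_i β_i = 0.16×2.1800 + 0.37×1.1030 + 0.22×0.3731 + 0.25×1.5479 = 1.2260
E(R_P) = R_f + β_P × MRP = 3.1% + 1.2260 × 8.3% = 13.28%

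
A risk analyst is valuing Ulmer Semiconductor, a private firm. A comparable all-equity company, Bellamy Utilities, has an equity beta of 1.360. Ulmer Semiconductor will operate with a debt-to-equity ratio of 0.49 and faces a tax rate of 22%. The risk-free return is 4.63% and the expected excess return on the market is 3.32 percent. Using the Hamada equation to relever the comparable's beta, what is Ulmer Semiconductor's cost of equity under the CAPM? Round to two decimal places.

β_L = β_U × [1 + (1 − t)(D/E)] = 1.360 × [1 + (1 − 0.22) × 0.49]
    = 1.360 × [1 + 0.78 × 0.49] = 1.360 × 1.3822 = 1.8798
E(R) = R_f + β_L × MRP = 4.63% + 1.8798 × 3.32% = 10.87%

10.87%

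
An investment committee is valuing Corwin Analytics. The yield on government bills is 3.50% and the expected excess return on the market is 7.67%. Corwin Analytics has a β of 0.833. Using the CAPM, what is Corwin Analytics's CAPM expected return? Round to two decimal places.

9.89%

E(R) = R_f + β × MRP = 3.50% + 0.833 × 7.67% = 9.89%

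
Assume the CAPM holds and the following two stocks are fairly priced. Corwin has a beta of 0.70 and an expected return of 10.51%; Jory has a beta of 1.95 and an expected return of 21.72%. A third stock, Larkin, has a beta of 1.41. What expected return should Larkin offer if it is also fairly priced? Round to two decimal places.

MRP (SML slope) = (21.72% − 10.51%) / (1.95 − 0.70) = 11.21% / 1.25 = 8.9680%
R_f (intercept) = 10.51% − 0.70 × 8.9680% = 4.2324%
E(R_Larkin) = R_f + β × MRP = 4.2324% + 1.41 × 8.9680% = 16.88%

16.88%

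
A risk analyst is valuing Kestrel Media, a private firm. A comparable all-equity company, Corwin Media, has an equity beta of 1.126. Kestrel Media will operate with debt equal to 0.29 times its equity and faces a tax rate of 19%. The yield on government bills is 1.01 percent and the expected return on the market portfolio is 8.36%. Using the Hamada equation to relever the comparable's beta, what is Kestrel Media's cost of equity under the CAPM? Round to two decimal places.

11.23%

β_L = β_U × [1 + (1 − t)(D/E)] = 1.126 × [1 + (1 − 0.19) × 0.29]
    = 1.126 × [1 + 0.81 × 0.29] = 1.126 × 1.2349 = 1.3905
MRP = 8.36% − 1.01% = 7.35%
E(R) = R_f + β_L × MRP = 1.01% + 1.3905 × 7.35% = 11.23%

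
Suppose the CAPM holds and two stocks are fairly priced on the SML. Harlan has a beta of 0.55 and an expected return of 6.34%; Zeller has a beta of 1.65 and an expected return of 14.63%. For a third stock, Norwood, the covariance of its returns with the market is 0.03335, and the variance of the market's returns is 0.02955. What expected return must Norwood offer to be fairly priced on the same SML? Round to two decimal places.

10.70%

MRP = (14.63% − 6.34%) / (1.65 − 0.55) = 7.5364%
R_f = 6.34% − 0.55 × 7.5364% = 2.1950%
β_Norwood = Cov / Var(R_m) = 0.03335 / 0.02955 = 1.1286
E(R_Norwood) = R_f + β × MRP = 2.1950% + 1.1286 × 7.5364% = 10.70%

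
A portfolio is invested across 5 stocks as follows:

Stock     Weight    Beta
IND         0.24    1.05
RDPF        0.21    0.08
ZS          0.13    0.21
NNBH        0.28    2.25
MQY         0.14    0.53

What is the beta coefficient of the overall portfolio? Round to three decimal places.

β_P = Σ w_i β_i = 0.24×1.05 + 0.21×0.08 + 0.13×0.21 + 0.28×2.25 + 0.14×0.53 = 1.0003

1.000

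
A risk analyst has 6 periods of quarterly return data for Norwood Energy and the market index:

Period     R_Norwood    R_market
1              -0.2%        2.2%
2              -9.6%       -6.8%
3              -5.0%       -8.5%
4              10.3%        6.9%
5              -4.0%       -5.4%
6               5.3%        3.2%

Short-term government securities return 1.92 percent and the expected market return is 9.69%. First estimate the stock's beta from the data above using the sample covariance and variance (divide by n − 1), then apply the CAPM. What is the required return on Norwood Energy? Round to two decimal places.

10.23%

Mean R_i = (-0.2 − 9.6 − 5.0 + 10.3 − 4.0 + 5.3) / 6 = -0.5333%
Mean R_m = (2.2 − 6.8 − 8.5 + 6.9 − 5.4 + 3.2) / 6 = -1.4000%
Σ(R_i − R̄_i)(R_m − R̄_m) = 212.4900  ⇒  Cov = 212.4900 / 5 = 42.4980
Σ(R_m − R̄_m)² = 198.5800  ⇒  Var(R_m) = 198.5800 / 5 = 39.7160
β = Cov / Var(R_m) = 42.4980 / 39.7160 = 1.0700
MRP = 9.69% − 1.92% = 7.77%
E(R) = R_f + β × MRP = 1.92% + 1.0700 × 7.77% = 10.23%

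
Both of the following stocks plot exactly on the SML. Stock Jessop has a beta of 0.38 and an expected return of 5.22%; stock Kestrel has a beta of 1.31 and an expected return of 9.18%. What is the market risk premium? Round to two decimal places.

Both satisfy E(R) = R_f + β·MRP, so the slope of the SML is
MRP = (9.18% − 5.22%) / (1.31 − 0.38) = 3.96% / 0.93 = 4.2581%

4.26%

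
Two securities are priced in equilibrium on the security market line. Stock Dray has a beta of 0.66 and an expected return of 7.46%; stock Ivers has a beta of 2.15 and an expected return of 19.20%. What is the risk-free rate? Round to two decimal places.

2.26%

Both satisfy E(R) = R_f + β·MRP, so the slope of the SML is
MRP = (19.20% − 7.46%) / (2.15 − 0.66) = 11.74% / 1.49 = 7.8792%
R_f = E(R_Dray) − β_Dray·MRP = 7.46% − 0.66 × 7.8792% = 2.2597%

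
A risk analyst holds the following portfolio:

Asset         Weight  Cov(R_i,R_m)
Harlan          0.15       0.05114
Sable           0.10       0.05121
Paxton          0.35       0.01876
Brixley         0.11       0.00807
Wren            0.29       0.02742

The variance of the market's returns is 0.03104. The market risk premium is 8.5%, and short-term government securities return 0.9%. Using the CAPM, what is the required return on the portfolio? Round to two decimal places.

8.62%

β_Harlan = 0.05114 / 0.03104 = 1.6476
β_Sable = 0.05121 / 0.03104 = 1.6498
β_Paxton = 0.01876 / 0.03104 = 0.6044
β_Brixley = 0.00807 / 0.03104 = 0.2600
β_Wren = 0.02742 / 0.03104 = 0.8834
β_P = Σ w_i β_i = 0.15×1.6476 + 0.10×1.6498 + 0.35×0.6044 + 0.11×0.2600 + 0.29×0.8834 = 0.9084
E(R_P) = R_f + β_P × MRP = 0.9% + 0.9084 × 8.5% = 8.62%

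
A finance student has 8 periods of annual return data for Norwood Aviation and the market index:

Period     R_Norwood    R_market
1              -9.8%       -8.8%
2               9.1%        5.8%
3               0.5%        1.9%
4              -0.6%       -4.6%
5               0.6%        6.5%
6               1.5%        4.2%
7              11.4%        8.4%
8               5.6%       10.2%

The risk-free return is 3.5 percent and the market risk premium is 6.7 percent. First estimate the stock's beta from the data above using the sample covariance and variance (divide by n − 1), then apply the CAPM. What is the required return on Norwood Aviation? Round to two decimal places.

Mean R_i = (-9.8 + 9.1 + 0.5 − 0.6 + 0.6 + 1.5 + 11.4 + 5.6) / 8 = 2.2875%
Mean R_m = (-8.8 + 5.8 + 1.9 − 4.6 + 6.5 + 4.2 + 8.4 + 10.2) / 8 = 2.9500%
Σ(R_i − R̄_i)(R_m − R̄_m) = 251.8250  ⇒  Cov = 251.8250 / 7 = 35.9750
Σ(R_m − R̄_m)² = 300.7200  ⇒  Var(R_m) = 300.7200 / 7 = 42.9600
β = Cov / Var(R_m) = 35.9750 / 42.9600 = 0.8374
E(R) = R_f + β × MRP = 3.5% + 0.8374 × 6.7% = 9.11%

9.11%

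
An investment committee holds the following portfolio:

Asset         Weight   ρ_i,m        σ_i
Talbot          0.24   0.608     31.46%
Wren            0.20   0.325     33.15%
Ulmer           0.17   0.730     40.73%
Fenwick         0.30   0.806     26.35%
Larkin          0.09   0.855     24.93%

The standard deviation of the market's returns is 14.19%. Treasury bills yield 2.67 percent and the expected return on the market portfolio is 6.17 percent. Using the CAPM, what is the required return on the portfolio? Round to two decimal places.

7.63%

β_Talbot = 0.608 × 31.46% / 14.19% = 1.3480
β_Wren = 0.325 × 33.15% / 14.19% = 0.7592
β_Ulmer = 0.730 × 40.73% / 14.19% = 2.0953
β_Fenwick = 0.806 × 26.35% / 14.19% = 1.4967
β_Larkin = 0.855 × 24.93% / 14.19% = 1.5021
β_P = Σ w_i β_i = 0.24×1.3480 + 0.20×0.7592 + 0.17×2.0953 + 0.30×1.4967 + 0.09×1.5021 = 1.4158
MRP = 6.17% − 2.67% = 3.50%
E(R_P) = R_f + β_P × MRP = 2.67% + 1.4158 × 3.50% = 7.63%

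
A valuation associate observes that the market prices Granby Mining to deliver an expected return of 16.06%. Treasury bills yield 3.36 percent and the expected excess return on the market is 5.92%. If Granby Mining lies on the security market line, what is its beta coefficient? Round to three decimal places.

2.145

β = (E(R) − R_f) / MRP = (16.06% − 3.36%) / 5.92% = 12.70% / 5.92% = 2.145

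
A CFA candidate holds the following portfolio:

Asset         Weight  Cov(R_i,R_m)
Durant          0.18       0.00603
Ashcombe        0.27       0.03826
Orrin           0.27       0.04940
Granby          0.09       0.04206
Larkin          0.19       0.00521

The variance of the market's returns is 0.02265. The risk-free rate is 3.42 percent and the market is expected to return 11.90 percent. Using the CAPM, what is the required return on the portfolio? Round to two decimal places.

14.48%

β_Durant = 0.00603 / 0.02265 = 0.2662
β_Ashcombe = 0.03826 / 0.02265 = 1.6892
β_Orrin = 0.04940 / 0.02265 = 2.1810
β_Granby = 0.04206 / 0.02265 = 1.8570
β_Larkin = 0.00521 / 0.02265 = 0.2300
β_P = Σ w_i β_i = 0.18×0.2662 + 0.27×1.6892 + 0.27×2.1810 + 0.09×1.8570 + 0.19×0.2300 = 1.3037
MRP = 11.90% − 3.42% = 8.48%
E(R_P) = R_f + β_P × MRP = 3.42% + 1.3037 × 8.48% = 14.48%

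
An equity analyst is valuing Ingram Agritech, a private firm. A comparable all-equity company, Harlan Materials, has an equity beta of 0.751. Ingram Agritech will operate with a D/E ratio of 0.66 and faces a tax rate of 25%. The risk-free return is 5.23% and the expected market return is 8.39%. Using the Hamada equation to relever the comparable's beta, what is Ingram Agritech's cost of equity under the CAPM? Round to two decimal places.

8.78%

β_L = β_U × [1 + (1 − t)(D/E)] = 0.751 × [1 + (1 − 0.25) × 0.66]
    = 0.751 × [1 + 0.75 × 0.66] = 0.751 × 1.4950 = 1.1227
MRP = 8.39% − 5.23% = 3.16%
E(R) = R_f + β_L × MRP = 5.23% + 1.1227 × 3.16% = 8.78%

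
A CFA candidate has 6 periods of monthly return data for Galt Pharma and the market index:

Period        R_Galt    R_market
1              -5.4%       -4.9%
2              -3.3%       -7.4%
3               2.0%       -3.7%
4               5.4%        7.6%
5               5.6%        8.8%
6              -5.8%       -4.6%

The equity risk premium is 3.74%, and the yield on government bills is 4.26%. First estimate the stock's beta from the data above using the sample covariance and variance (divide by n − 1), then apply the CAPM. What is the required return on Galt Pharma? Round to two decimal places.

Mean R_i = (-5.4 − 3.3 + 2.0 + 5.4 + 5.6 − 5.8) / 6 = -0.2500%
Mean R_m = (-4.9 − 7.4 − 3.7 + 7.6 + 8.8 − 4.6) / 6 = -0.7000%
Σ(R_i − R̄_i)(R_m − R̄_m) = 159.4300  ⇒  Cov = 159.4300 / 5 = 31.8860
Σ(R_m − R̄_m)² = 245.8800  ⇒  Var(R_m) = 245.8800 / 5 = 49.1760
β = Cov / Var(R_m) = 31.8860 / 49.1760 = 0.6484
E(R) = R_f + β × MRP = 4.26% + 0.6484 × 3.74% = 6.69%

6.69%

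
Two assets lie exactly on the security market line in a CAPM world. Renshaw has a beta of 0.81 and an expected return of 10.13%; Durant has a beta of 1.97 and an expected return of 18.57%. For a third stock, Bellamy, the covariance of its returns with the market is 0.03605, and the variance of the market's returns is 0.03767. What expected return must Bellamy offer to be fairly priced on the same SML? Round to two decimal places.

MRP = (18.57% − 10.13%) / (1.97 − 0.81) = 7.2759%
R_f = 10.13% − 0.81 × 7.2759% = 4.2365%
β_Bellamy = Cov / Var(R_m) = 0.03605 / 0.03767 = 0.9570
E(R_Bellamy) = R_f + β × MRP = 4.2365% + 0.9570 × 7.2759% = 11.20%

11.20%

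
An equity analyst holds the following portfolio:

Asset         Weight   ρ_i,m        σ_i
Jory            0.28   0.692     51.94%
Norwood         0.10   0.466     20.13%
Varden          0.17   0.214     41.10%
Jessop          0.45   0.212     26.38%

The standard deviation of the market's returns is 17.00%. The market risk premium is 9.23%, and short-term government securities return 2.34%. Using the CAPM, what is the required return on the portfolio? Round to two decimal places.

10.49%

β_Jory = 0.692 × 51.94% / 17.00% = 2.1143
β_Norwood = 0.466 × 20.13% / 17.00% = 0.5518
β_Varden = 0.214 × 41.10% / 17.00% = 0.5174
β_Jessop = 0.212 × 26.38% / 17.00% = 0.3290
β_P = Σ w_i β_i = 0.28×2.1143 + 0.10×0.5518 + 0.17×0.5174 + 0.45×0.3290 = 0.8832
E(R_P) = R_f + β_P × MRP = 2.34% + 0.8832 × 9.23% = 10.49%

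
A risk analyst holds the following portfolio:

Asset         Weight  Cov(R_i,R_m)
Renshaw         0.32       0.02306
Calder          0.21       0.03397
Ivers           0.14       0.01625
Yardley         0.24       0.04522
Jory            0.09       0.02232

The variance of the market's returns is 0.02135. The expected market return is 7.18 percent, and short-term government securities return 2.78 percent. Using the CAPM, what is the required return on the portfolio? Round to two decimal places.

β_Renshaw = 0.02306 / 0.02135 = 1.0801
β_Calder = 0.03397 / 0.02135 = 1.5911
β_Ivers = 0.01625 / 0.02135 = 0.7611
β_Yardley = 0.04522 / 0.02135 = 2.1180
β_Jory = 0.02232 / 0.02135 = 1.0454
β_P = Σ w_i β_i = 0.32×1.0801 + 0.21×1.5911 + 0.14×0.7611 + 0.24×2.1180 + 0.09×1.0454 = 1.3887
MRP = 7.18% − 2.78% = 4.40%
E(R_P) = R_f + β_P × MRP = 2.78% + 1.3887 × 4.40% = 8.89%

8.89%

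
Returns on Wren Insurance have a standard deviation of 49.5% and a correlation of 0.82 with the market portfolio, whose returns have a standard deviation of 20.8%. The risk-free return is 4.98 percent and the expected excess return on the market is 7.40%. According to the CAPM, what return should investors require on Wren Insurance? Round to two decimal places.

19.42%

β = ρ × σ_i / σ_m = 0.82 × 49.5% / 20.8% = 1.9514
E(R) = 4.98% + 1.9514 × 7.40% = 19.42%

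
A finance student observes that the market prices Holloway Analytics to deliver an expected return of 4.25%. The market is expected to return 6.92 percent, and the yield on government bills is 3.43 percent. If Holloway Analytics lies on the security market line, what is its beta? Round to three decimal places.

0.235

MRP = 6.92% − 3.43% = 3.49%
β = (E(R) − R_f) / MRP = (4.25% − 3.43%) / 3.49% = 0.82% / 3.49% = 0.235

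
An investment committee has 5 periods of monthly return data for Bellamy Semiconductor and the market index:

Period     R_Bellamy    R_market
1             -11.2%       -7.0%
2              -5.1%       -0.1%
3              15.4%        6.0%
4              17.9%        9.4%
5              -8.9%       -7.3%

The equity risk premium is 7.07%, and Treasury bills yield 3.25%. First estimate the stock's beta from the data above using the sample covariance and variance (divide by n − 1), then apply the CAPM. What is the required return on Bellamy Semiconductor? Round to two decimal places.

15.83%

Mean R_i = (-11.2 − 5.1 + 15.4 + 17.9 − 8.9) / 5 = 1.6200%
Mean R_m = (-7.0 − 0.1 + 6.0 + 9.4 − 7.3) / 5 = 0.2000%
Σ(R_i − R̄_i)(R_m − R̄_m) = 402.9200  ⇒  Cov = 402.9200 / 4 = 100.7300
Σ(R_m − R̄_m)² = 226.4600  ⇒  Var(R_m) = 226.4600 / 4 = 56.6150
β = Cov / Var(R_m) = 100.7300 / 56.6150 = 1.7792
E(R) = R_f + β × MRP = 3.25% + 1.7792 × 7.07% = 15.83%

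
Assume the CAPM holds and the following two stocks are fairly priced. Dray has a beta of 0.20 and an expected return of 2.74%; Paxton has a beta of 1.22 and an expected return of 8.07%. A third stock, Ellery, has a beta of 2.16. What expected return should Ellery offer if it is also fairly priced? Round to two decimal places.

MRP (SML slope) = (8.07% − 2.74%) / (1.22 − 0.20) = 5.33% / 1.02 = 5.2255%
R_f (intercept) = 2.74% − 0.20 × 5.2255% = 1.6949%
E(R_Ellery) = R_f + β × MRP = 1.6949% + 2.16 × 5.2255% = 12.98%

12.98%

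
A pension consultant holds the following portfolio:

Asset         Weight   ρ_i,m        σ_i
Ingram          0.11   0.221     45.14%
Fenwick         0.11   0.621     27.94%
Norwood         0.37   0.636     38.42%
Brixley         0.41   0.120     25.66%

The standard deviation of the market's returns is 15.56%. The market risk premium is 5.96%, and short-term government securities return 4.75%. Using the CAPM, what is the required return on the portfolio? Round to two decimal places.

9.85%

β_Ingram = 0.221 × 45.14% / 15.56% = 0.6411
β_Fenwick = 0.621 × 27.94% / 15.56% = 1.1151
β_Norwood = 0.636 × 38.42% / 15.56% = 1.5704
β_Brixley = 0.120 × 25.66% / 15.56% = 0.1979
β_P = Σ w_i β_i = 0.11×0.6411 + 0.11×1.1151 + 0.37×1.5704 + 0.41×0.1979 = 0.8554
E(R_P) = R_f + β_P × MRP = 4.75% + 0.8554 × 5.96% = 9.85%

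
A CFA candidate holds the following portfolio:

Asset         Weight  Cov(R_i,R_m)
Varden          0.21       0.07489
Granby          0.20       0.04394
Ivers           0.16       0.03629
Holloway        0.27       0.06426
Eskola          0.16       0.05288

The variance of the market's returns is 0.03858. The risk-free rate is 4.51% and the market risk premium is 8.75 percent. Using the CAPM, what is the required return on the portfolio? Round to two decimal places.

17.24%

β_Varden = 0.07489 / 0.03858 = 1.9412
β_Granby = 0.04394 / 0.03858 = 1.1389
β_Ivers = 0.03629 / 0.03858 = 0.9406
β_Holloway = 0.06426 / 0.03858 = 1.6656
β_Eskola = 0.05288 / 0.03858 = 1.3707
β_P = Σ w_i β_i = 0.21×1.9412 + 0.20×1.1389 + 0.16×0.9406 + 0.27×1.6656 + 0.16×1.3707 = 1.4550
E(R_P) = R_f + β_P × MRP = 4.51% + 1.4550 × 8.75% = 17.24%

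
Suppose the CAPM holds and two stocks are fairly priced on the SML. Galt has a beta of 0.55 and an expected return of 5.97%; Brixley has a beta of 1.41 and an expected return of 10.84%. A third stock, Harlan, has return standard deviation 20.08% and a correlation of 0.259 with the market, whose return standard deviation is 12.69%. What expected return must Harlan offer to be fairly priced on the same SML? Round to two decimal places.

5.18%

MRP = (10.84% − 5.97%) / (1.41 − 0.55) = 5.6628%
R_f = 5.97% − 0.55 × 5.6628% = 2.8555%
β_Harlan = ρ·σ_i/σ_m = 0.259 × 20.08 / 12.69 = 0.4098
E(R_Harlan) = R_f + β × MRP = 2.8555% + 0.4098 × 5.6628% = 5.18%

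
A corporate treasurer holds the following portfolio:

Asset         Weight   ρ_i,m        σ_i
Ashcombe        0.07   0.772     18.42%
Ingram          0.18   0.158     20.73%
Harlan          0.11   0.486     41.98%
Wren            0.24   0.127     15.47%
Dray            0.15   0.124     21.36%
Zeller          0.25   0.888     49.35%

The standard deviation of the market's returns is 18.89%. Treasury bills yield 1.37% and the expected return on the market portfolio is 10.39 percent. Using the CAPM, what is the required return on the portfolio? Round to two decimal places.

8.84%

β_Ashcombe = 0.772 × 18.42% / 18.89% = 0.7528
β_Ingram = 0.158 × 20.73% / 18.89% = 0.1734
β_Harlan = 0.486 × 41.98% / 18.89% = 1.0801
β_Wren = 0.127 × 15.47% / 18.89% = 0.1040
β_Dray = 0.124 × 21.36% / 18.89% = 0.1402
β_Zeller = 0.888 × 49.35% / 18.89% = 2.3199
β_P = Σ w_i β_i = 0.07×0.7528 + 0.18×0.1734 + 0.11×1.0801 + 0.24×0.1040 + 0.15×0.1402 + 0.25×2.3199 = 0.8287
MRP = 10.39% − 1.37% = 9.02%
E(R_P) = R_f + β_P × MRP = 1.37% + 0.8287 × 9.02% = 8.84%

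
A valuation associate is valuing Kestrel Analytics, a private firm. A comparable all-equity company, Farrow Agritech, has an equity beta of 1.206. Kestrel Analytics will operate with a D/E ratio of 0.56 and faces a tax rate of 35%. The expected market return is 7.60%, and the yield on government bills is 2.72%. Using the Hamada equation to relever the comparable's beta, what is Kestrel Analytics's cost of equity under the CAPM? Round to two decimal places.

β_L = β_U × [1 + (1 − t)(D/E)] = 1.206 × [1 + (1 − 0.35) × 0.56]
    = 1.206 × [1 + 0.65 × 0.56] = 1.206 × 1.3640 = 1.6450
MRP = 7.60% − 2.72% = 4.88%
E(R) = R_f + β_L × MRP = 2.72% + 1.6450 × 4.88% = 10.75%

10.75%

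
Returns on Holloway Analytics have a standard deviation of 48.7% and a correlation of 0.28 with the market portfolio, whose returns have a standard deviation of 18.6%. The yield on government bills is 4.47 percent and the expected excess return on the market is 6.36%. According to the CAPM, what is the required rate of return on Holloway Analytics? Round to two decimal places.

β = ρ × σ_i / σ_m = 0.28 × 48.7% / 18.6% = 0.7331
E(R) = 4.47% + 0.7331 × 6.36% = 9.13%

9.13%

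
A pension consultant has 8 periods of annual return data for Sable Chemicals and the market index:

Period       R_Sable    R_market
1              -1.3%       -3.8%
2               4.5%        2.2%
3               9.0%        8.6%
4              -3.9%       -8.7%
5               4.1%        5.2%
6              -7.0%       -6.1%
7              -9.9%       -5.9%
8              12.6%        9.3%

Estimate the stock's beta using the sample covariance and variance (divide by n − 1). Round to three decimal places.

1.030

Mean R_i = (-1.3 + 4.5 + 9.0 − 3.9 + 4.1 − 7.0 − 9.9 + 12.6) / 8 = 1.0125%
Mean R_m = (-3.8 + 2.2 + 8.6 − 8.7 + 5.2 − 6.1 − 5.9 + 9.3) / 8 = 0.1000%
Σ(R_i − R̄_i)(R_m − R̄_m) = 364.9700  ⇒  Cov = 364.9700 / 7 = 52.1386
Σ(R_m − R̄_m)² = 354.4000  ⇒  Var(R_m) = 354.4000 / 7 = 50.6286
β = Cov / Var(R_m) = 52.1386 / 50.6286 = 1.0298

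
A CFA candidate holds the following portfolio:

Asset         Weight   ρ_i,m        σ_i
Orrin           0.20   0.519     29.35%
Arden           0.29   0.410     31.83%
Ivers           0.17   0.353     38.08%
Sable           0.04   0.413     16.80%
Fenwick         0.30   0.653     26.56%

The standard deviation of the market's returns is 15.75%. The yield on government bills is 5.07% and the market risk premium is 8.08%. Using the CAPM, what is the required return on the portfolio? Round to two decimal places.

β_Orrin = 0.519 × 29.35% / 15.75% = 0.9672
β_Arden = 0.410 × 31.83% / 15.75% = 0.8286
β_Ivers = 0.353 × 38.08% / 15.75% = 0.8535
β_Sable = 0.413 × 16.80% / 15.75% = 0.4405
β_Fenwick = 0.653 × 26.56% / 15.75% = 1.1012
β_P = Σ w_i β_i = 0.20×0.9672 + 0.29×0.8286 + 0.17×0.8535 + 0.04×0.4405 + 0.30×1.1012 = 0.9268
E(R_P) = R_f + β_P × MRP = 5.07% + 0.9268 × 8.08% = 12.56%

12.56%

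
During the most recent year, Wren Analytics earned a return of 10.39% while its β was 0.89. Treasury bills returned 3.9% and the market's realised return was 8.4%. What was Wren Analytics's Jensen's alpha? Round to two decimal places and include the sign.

+2.49%

Market excess return = 8.4% − 3.9% = 4.50%
CAPM benchmark = R_f + β(R_m − R_f) = 3.9% + 0.89 × 4.5% = 7.9050%
α = actual − benchmark = 10.39% − 7.9050% = +2.49%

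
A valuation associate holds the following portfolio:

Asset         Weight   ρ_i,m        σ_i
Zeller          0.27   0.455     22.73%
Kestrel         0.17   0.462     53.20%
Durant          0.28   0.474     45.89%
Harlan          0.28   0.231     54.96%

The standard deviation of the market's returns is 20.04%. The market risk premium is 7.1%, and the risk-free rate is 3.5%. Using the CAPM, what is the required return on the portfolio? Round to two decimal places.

β_Zeller = 0.455 × 22.73% / 20.04% = 0.5161
β_Kestrel = 0.462 × 53.20% / 20.04% = 1.2265
β_Durant = 0.474 × 45.89% / 20.04% = 1.0854
β_Harlan = 0.231 × 54.96% / 20.04% = 0.6335
β_P = Σ w_i β_i = 0.27×0.5161 + 0.17×1.2265 + 0.28×1.0854 + 0.28×0.6335 = 0.8291
E(R_P) = R_f + β_P × MRP = 3.5% + 0.8291 × 7.1% = 9.39%

9.39%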